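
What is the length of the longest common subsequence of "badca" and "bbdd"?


LCS of "badca" and "bbdd"
DP table:
           b    b    d    d
      0    0    0    0    0
  b   0    1    1    1    1
  a   0    1    1    1    1
  d   0    1    1    2    2
  c   0    1    1    2    2
  a   0    1    1    2    2
LCS length = dp[5][4] = 2

2


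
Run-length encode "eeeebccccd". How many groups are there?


Input: eeeebccccd
Scanning for consecutive runs:
  Group 1: 'e' x 4 (positions 0-3)
  Group 2: 'b' x 1 (positions 4-4)
  Group 3: 'c' x 4 (positions 5-8)
  Group 4: 'd' x 1 (positions 9-9)
Total groups: 4

4


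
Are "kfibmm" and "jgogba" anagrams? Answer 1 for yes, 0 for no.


Strings: "kfibmm", "jgogba"
Sorted first:  bfikmm
Sorted second: abggjo
Differ at position 0: 'b' vs 'a' => not anagrams

0


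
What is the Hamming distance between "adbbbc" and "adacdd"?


Comparing "adbbbc" and "adacdd" position by position:
  Position 0: 'a' vs 'a' => same
  Position 1: 'd' vs 'd' => same
  Position 2: 'b' vs 'a' => differ
  Position 3: 'b' vs 'c' => differ
  Position 4: 'b' vs 'd' => differ
  Position 5: 'c' vs 'd' => differ
Total differences (Hamming distance): 4

4


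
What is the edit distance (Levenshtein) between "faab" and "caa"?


Computing edit distance: "faab" -> "caa"
DP table:
           c    a    a
      0    1    2    3
  f   1    1    2    3
  a   2    2    1    2
  a   3    3    2    1
  b   4    4    3    2
Edit distance = dp[4][3] = 2

2


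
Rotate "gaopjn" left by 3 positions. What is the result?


Input: "gaopjn", rotate left by 3
First 3 characters: "gao"
Remaining characters: "pjn"
Concatenate remaining + first: "pjn" + "gao" = "pjngao"

pjngao


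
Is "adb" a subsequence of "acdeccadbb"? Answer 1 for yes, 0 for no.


Check if "adb" is a subsequence of "acdeccadbb"
Greedy scan:
  Position 0 ('a'): matches sub[0] = 'a'
  Position 1 ('c'): no match needed
  Position 2 ('d'): matches sub[1] = 'd'
  Position 3 ('e'): no match needed
  Position 4 ('c'): no match needed
  Position 5 ('c'): no match needed
  Position 6 ('a'): no match needed
  Position 7 ('d'): no match needed
  Position 8 ('b'): matches sub[2] = 'b'
  Position 9 ('b'): no match needed
All 3 characters matched => is a subsequence

1


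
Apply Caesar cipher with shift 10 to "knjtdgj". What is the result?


Caesar cipher: shift "knjtdgj" by 10
  'k' (pos 10) + 10 = pos 20 = 'u'
  'n' (pos 13) + 10 = pos 23 = 'x'
  'j' (pos 9) + 10 = pos 19 = 't'
  't' (pos 19) + 10 = pos 3 = 'd'
  'd' (pos 3) + 10 = pos 13 = 'n'
  'g' (pos 6) + 10 = pos 16 = 'q'
  'j' (pos 9) + 10 = pos 19 = 't'
Result: uxtdnqt

uxtdnqt


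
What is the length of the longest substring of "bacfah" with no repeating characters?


Input: "bacfah"
Sliding window (track last position of each char):
  Position 0 ('b'): window [0,0] length 1 -- new best
  Position 1 ('a'): window [0,1] length 2 -- new best
  Position 2 ('c'): window [0,2] length 3 -- new best
  Position 3 ('f'): window [0,3] length 4 -- new best
  Position 4 ('a'): repeat (last at 1), move window start to 2
  Position 4 ('a'): window [2,4] length 3
  Position 5 ('h'): window [2,5] length 4
Longest substring with no repeats: "bacf" with length 4

4


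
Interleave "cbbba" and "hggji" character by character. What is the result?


Interleaving "cbbba" and "hggji":
  Position 0: 'c' from first, 'h' from second => "ch"
  Position 1: 'b' from first, 'g' from second => "bg"
  Position 2: 'b' from first, 'g' from second => "bg"
  Position 3: 'b' from first, 'j' from second => "bj"
  Position 4: 'a' from first, 'i' from second => "ai"
Result: chbgbgbjai

chbgbgbjai


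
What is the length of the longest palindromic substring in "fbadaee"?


Input: "fbadaee"
Checking substrings for palindromes:
  [2:5] "ada" (len 3) => palindrome
  [5:7] "ee" (len 2) => palindrome
Longest palindromic substring: "ada" with length 3

3


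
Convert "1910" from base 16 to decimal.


Input: "1910" in base 16
Positional expansion:
  Digit '1' (value 1) x 16^3 = 4096
  Digit '9' (value 9) x 16^2 = 2304
  Digit '1' (value 1) x 16^1 = 16
  Digit '0' (value 0) x 16^0 = 0
Sum = 6416

6416


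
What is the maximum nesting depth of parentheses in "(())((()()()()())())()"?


Input: "(())((()()()()())())()"
Tracking depth:
  Position 0 '(': depth becomes 1
  Position 1 '(': depth becomes 2
  Position 2 ')': depth becomes 1
  Position 3 ')': depth becomes 0
  Position 4 '(': depth becomes 1
  Position 5 '(': depth becomes 2
  Position 6 '(': depth becomes 3
  Position 7 ')': depth becomes 2
  Position 8 '(': depth becomes 3
  Position 9 ')': depth becomes 2
  Position 10 '(': depth becomes 3
  Position 11 ')': depth becomes 2
  Position 12 '(': depth becomes 3
  Position 13 ')': depth becomes 2
  Position 14 '(': depth becomes 3
  Position 15 ')': depth becomes 2
  Position 16 ')': depth becomes 1
  Position 17 '(': depth becomes 2
  Position 18 ')': depth becomes 1
  Position 19 ')': depth becomes 0
  Position 20 '(': depth becomes 1
  Position 21 ')': depth becomes 0
Maximum depth reached: 3

3


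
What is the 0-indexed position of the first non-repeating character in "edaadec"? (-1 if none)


Input: edaadec
Character frequencies:
  'a': 2
  'c': 1
  'd': 2
  'e': 2
Scanning left to right for freq == 1:
  Position 0 ('e'): freq=2, skip
  Position 1 ('d'): freq=2, skip
  Position 2 ('a'): freq=2, skip
  Position 3 ('a'): freq=2, skip
  Position 4 ('d'): freq=2, skip
  Position 5 ('e'): freq=2, skip
  Position 6 ('c'): unique! => answer = 6

6


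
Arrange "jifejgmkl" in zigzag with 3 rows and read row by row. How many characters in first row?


Zigzag "jifejgmkl" into 3 rows:
Placing characters:
  'j' => row 0
  'i' => row 1
  'f' => row 2
  'e' => row 1
  'j' => row 0
  'g' => row 1
  'm' => row 2
  'k' => row 1
  'l' => row 0
Rows:
  Row 0: "jjl"
  Row 1: "iegk"
  Row 2: "fm"
First row length: 3

3


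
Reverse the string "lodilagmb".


Input: lodilagmb
Reading characters right to left:
  Position 8: 'b'
  Position 7: 'm'
  Position 6: 'g'
  Position 5: 'a'
  Position 4: 'l'
  Position 3: 'i'
  Position 2: 'd'
  Position 1: 'o'
  Position 0: 'l'
Reversed: bmgalidol

bmgalidol


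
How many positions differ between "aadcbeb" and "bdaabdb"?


Comparing "aadcbeb" and "bdaabdb" position by position:
  Position 0: 'a' vs 'b' => DIFFER
  Position 1: 'a' vs 'd' => DIFFER
  Position 2: 'd' vs 'a' => DIFFER
  Position 3: 'c' vs 'a' => DIFFER
  Position 4: 'b' vs 'b' => same
  Position 5: 'e' vs 'd' => DIFFER
  Position 6: 'b' vs 'b' => same
Positions that differ: 5

5


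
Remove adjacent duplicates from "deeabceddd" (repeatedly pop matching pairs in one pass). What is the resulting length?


Input: deeabceddd
Stack-based adjacent duplicate removal:
  Read 'd': push. Stack: d
  Read 'e': push. Stack: de
  Read 'e': matches stack top 'e' => pop. Stack: d
  Read 'a': push. Stack: da
  Read 'b': push. Stack: dab
  Read 'c': push. Stack: dabc
  Read 'e': push. Stack: dabce
  Read 'd': push. Stack: dabced
  Read 'd': matches stack top 'd' => pop. Stack: dabce
  Read 'd': push. Stack: dabced
Final stack: "dabced" (length 6)

6


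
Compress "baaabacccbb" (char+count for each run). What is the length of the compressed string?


Input: baaabacccbb
Runs:
  'b' x 1 => "b1"
  'a' x 3 => "a3"
  'b' x 1 => "b1"
  'a' x 1 => "a1"
  'c' x 3 => "c3"
  'b' x 2 => "b2"
Compressed: "b1a3b1a1c3b2"
Compressed length: 12

12


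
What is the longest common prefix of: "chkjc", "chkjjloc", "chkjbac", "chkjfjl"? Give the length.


Words: chkjc, chkjjloc, chkjbac, chkjfjl
  Position 0: all 'c' => match
  Position 1: all 'h' => match
  Position 2: all 'k' => match
  Position 3: all 'j' => match
  Position 4: ('c', 'j', 'b', 'f') => mismatch, stop
LCP = "chkj" (length 4)

4


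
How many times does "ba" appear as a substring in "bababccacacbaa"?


Searching for "ba" in "bababccacacbaa"
Scanning each position:
  Position 0: "ba" => MATCH
  Position 1: "ab" => no
  Position 2: "ba" => MATCH
  Position 3: "ab" => no
  Position 4: "bc" => no
  Position 5: "cc" => no
  Position 6: "ca" => no
  Position 7: "ac" => no
  Position 8: "ca" => no
  Position 9: "ac" => no
  Position 10: "cb" => no
  Position 11: "ba" => MATCH
  Position 12: "aa" => no
Total occurrences: 3

3


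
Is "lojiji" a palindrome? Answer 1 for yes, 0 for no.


Input: lojiji
Reversed: ijijol
  Compare pos 0 ('l') with pos 5 ('i'): MISMATCH
  Compare pos 1 ('o') with pos 4 ('j'): MISMATCH
  Compare pos 2 ('j') with pos 3 ('i'): MISMATCH
Result: not a palindrome

0


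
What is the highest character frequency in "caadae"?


Input: caadae
Character counts:
  'a': 3
  'c': 1
  'd': 1
  'e': 1
Maximum frequency: 3

3


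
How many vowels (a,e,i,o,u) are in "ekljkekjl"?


Input: ekljkekjl
Checking each character:
  'e' at position 0: vowel (running total: 1)
  'k' at position 1: consonant
  'l' at position 2: consonant
  'j' at position 3: consonant
  'k' at position 4: consonant
  'e' at position 5: vowel (running total: 2)
  'k' at position 6: consonant
  'j' at position 7: consonant
  'l' at position 8: consonant
Total vowels: 2

2


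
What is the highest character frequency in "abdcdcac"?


Input: abdcdcac
Character counts:
  'a': 2
  'b': 1
  'c': 3
  'd': 2
Maximum frequency: 3

3


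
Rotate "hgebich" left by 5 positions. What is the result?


Input: "hgebich", rotate left by 5
First 5 characters: "hgebi"
Remaining characters: "ch"
Concatenate remaining + first: "ch" + "hgebi" = "chhgebi"

chhgebi


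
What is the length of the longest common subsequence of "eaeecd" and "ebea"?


LCS of "eaeecd" and "ebea"
DP table:
           e    b    e    a
      0    0    0    0    0
  e   0    1    1    1    1
  a   0    1    1    1    2
  e   0    1    1    2    2
  e   0    1    1    2    2
  c   0    1    1    2    2
  d   0    1    1    2    2
LCS length = dp[6][4] = 2

2


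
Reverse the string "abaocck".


Input: abaocck
Reading characters right to left:
  Position 6: 'k'
  Position 5: 'c'
  Position 4: 'c'
  Position 3: 'o'
  Position 2: 'a'
  Position 1: 'b'
  Position 0: 'a'
Reversed: kccoaba

kccoaba


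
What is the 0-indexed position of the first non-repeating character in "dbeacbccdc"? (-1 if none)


Input: dbeacbccdc
Character frequencies:
  'a': 1
  'b': 2
  'c': 4
  'd': 2
  'e': 1
Scanning left to right for freq == 1:
  Position 0 ('d'): freq=2, skip
  Position 1 ('b'): freq=2, skip
  Position 2 ('e'): unique! => answer = 2

2


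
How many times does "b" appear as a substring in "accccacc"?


Searching for "b" in "accccacc"
Scanning each position:
  Position 0: "a" => no
  Position 1: "c" => no
  Position 2: "c" => no
  Position 3: "c" => no
  Position 4: "c" => no
  Position 5: "a" => no
  Position 6: "c" => no
  Position 7: "c" => no
Total occurrences: 0

0


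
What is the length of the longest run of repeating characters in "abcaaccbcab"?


Input: "abcaaccbcab"
Scanning for longest run:
  Position 1 ('b'): new char, reset run to 1
  Position 2 ('c'): new char, reset run to 1
  Position 3 ('a'): new char, reset run to 1
  Position 4 ('a'): continues run of 'a', length=2
  Position 5 ('c'): new char, reset run to 1
  Position 6 ('c'): continues run of 'c', length=2
  Position 7 ('b'): new char, reset run to 1
  Position 8 ('c'): new char, reset run to 1
  Position 9 ('a'): new char, reset run to 1
  Position 10 ('b'): new char, reset run to 1
Longest run: 'a' with length 2

2


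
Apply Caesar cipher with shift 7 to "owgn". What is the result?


Caesar cipher: shift "owgn" by 7
  'o' (pos 14) + 7 = pos 21 = 'v'
  'w' (pos 22) + 7 = pos 3 = 'd'
  'g' (pos 6) + 7 = pos 13 = 'n'
  'n' (pos 13) + 7 = pos 20 = 'u'
Result: vdnu

vdnu


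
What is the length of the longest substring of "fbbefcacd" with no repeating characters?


Input: "fbbefcacd"
Sliding window (track last position of each char):
  Position 0 ('f'): window [0,0] length 1 -- new best
  Position 1 ('b'): window [0,1] length 2 -- new best
  Position 2 ('b'): repeat (last at 1), move window start to 2
  Position 2 ('b'): window [2,2] length 1
  Position 3 ('e'): window [2,3] length 2
  Position 4 ('f'): window [2,4] length 3 -- new best
  Position 5 ('c'): window [2,5] length 4 -- new best
  Position 6 ('a'): window [2,6] length 5 -- new best
  Position 7 ('c'): repeat (last at 5), move window start to 6
  Position 7 ('c'): window [6,7] length 2
  Position 8 ('d'): window [6,8] length 3
Longest substring with no repeats: "befca" with length 5

5


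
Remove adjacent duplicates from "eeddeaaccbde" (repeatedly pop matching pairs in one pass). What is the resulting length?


Input: eeddeaaccbde
Stack-based adjacent duplicate removal:
  Read 'e': push. Stack: e
  Read 'e': matches stack top 'e' => pop. Stack: (empty)
  Read 'd': push. Stack: d
  Read 'd': matches stack top 'd' => pop. Stack: (empty)
  Read 'e': push. Stack: e
  Read 'a': push. Stack: ea
  Read 'a': matches stack top 'a' => pop. Stack: e
  Read 'c': push. Stack: ec
  Read 'c': matches stack top 'c' => pop. Stack: e
  Read 'b': push. Stack: eb
  Read 'd': push. Stack: ebd
  Read 'e': push. Stack: ebde
Final stack: "ebde" (length 4)

4


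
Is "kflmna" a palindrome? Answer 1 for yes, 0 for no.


Input: kflmna
Reversed: anmlfk
  Compare pos 0 ('k') with pos 5 ('a'): MISMATCH
  Compare pos 1 ('f') with pos 4 ('n'): MISMATCH
  Compare pos 2 ('l') with pos 3 ('m'): MISMATCH
Result: not a palindrome

0


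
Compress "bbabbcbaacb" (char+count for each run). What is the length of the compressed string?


Input: bbabbcbaacb
Runs:
  'b' x 2 => "b2"
  'a' x 1 => "a1"
  'b' x 2 => "b2"
  'c' x 1 => "c1"
  'b' x 1 => "b1"
  'a' x 2 => "a2"
  'c' x 1 => "c1"
  'b' x 1 => "b1"
Compressed: "b2a1b2c1b1a2c1b1"
Compressed length: 16

16


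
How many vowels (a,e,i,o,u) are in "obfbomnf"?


Input: obfbomnf
Checking each character:
  'o' at position 0: vowel (running total: 1)
  'b' at position 1: consonant
  'f' at position 2: consonant
  'b' at position 3: consonant
  'o' at position 4: vowel (running total: 2)
  'm' at position 5: consonant
  'n' at position 6: consonant
  'f' at position 7: consonant
Total vowels: 2

2


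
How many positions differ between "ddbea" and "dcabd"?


Comparing "ddbea" and "dcabd" position by position:
  Position 0: 'd' vs 'd' => same
  Position 1: 'd' vs 'c' => DIFFER
  Position 2: 'b' vs 'a' => DIFFER
  Position 3: 'e' vs 'b' => DIFFER
  Position 4: 'a' vs 'd' => DIFFER
Positions that differ: 4

4


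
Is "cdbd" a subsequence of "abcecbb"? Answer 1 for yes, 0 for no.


Check if "cdbd" is a subsequence of "abcecbb"
Greedy scan:
  Position 0 ('a'): no match needed
  Position 1 ('b'): no match needed
  Position 2 ('c'): matches sub[0] = 'c'
  Position 3 ('e'): no match needed
  Position 4 ('c'): no match needed
  Position 5 ('b'): no match needed
  Position 6 ('b'): no match needed
Only matched 1/4 characters => not a subsequence

0


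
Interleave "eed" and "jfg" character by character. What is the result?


Interleaving "eed" and "jfg":
  Position 0: 'e' from first, 'j' from second => "ej"
  Position 1: 'e' from first, 'f' from second => "ef"
  Position 2: 'd' from first, 'g' from second => "dg"
Result: ejefdg

ejefdg


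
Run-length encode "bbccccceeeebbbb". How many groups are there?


Input: bbccccceeeebbbb
Scanning for consecutive runs:
  Group 1: 'b' x 2 (positions 0-1)
  Group 2: 'c' x 5 (positions 2-6)
  Group 3: 'e' x 4 (positions 7-10)
  Group 4: 'b' x 4 (positions 11-14)
Total groups: 4

4


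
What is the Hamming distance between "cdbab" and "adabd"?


Comparing "cdbab" and "adabd" position by position:
  Position 0: 'c' vs 'a' => differ
  Position 1: 'd' vs 'd' => same
  Position 2: 'b' vs 'a' => differ
  Position 3: 'a' vs 'b' => differ
  Position 4: 'b' vs 'd' => differ
Total differences (Hamming distance): 4

4


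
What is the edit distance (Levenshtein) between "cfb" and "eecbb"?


Computing edit distance: "cfb" -> "eecbb"
DP table:
           e    e    c    b    b
      0    1    2    3    4    5
  c   1    1    2    2    3    4
  f   2    2    2    3    3    4
  b   3    3    3    3    3    3
Edit distance = dp[3][5] = 3

3


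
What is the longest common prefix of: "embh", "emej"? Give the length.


Words: embh, emej
  Position 0: all 'e' => match
  Position 1: all 'm' => match
  Position 2: ('b', 'e') => mismatch, stop
LCP = "em" (length 2)

2


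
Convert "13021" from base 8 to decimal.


Input: "13021" in base 8
Positional expansion:
  Digit '1' (value 1) x 8^4 = 4096
  Digit '3' (value 3) x 8^3 = 1536
  Digit '0' (value 0) x 8^2 = 0
  Digit '2' (value 2) x 8^1 = 16
  Digit '1' (value 1) x 8^0 = 1
Sum = 5649

5649


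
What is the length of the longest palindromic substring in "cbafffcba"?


Input: "cbafffcba"
Checking substrings for palindromes:
  [3:6] "fff" (len 3) => palindrome
  [3:5] "ff" (len 2) => palindrome
  [4:6] "ff" (len 2) => palindrome
Longest palindromic substring: "fff" with length 3

3


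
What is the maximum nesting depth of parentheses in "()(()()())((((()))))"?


Input: "()(()()())((((()))))"
Tracking depth:
  Position 0 '(': depth becomes 1
  Position 1 ')': depth becomes 0
  Position 2 '(': depth becomes 1
  Position 3 '(': depth becomes 2
  Position 4 ')': depth becomes 1
  Position 5 '(': depth becomes 2
  Position 6 ')': depth becomes 1
  Position 7 '(': depth becomes 2
  Position 8 ')': depth becomes 1
  Position 9 ')': depth becomes 0
  Position 10 '(': depth becomes 1
  Position 11 '(': depth becomes 2
  Position 12 '(': depth becomes 3
  Position 13 '(': depth becomes 4
  Position 14 '(': depth becomes 5
  Position 15 ')': depth becomes 4
  Position 16 ')': depth becomes 3
  Position 17 ')': depth becomes 2
  Position 18 ')': depth becomes 1
  Position 19 ')': depth becomes 0
Maximum depth reached: 5

5


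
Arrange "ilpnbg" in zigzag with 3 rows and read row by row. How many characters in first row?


Zigzag "ilpnbg" into 3 rows:
Placing characters:
  'i' => row 0
  'l' => row 1
  'p' => row 2
  'n' => row 1
  'b' => row 0
  'g' => row 1
Rows:
  Row 0: "ib"
  Row 1: "lng"
  Row 2: "p"
First row length: 2

2


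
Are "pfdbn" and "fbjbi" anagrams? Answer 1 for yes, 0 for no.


Strings: "pfdbn", "fbjbi"
Sorted first:  bdfnp
Sorted second: bbfij
Differ at position 1: 'd' vs 'b' => not anagrams

0


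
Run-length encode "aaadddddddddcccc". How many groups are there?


Input: aaadddddddddcccc
Scanning for consecutive runs:
  Group 1: 'a' x 3 (positions 0-2)
  Group 2: 'd' x 9 (positions 3-11)
  Group 3: 'c' x 4 (positions 12-15)
Total groups: 3

3


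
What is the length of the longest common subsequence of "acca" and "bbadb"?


LCS of "acca" and "bbadb"
DP table:
           b    b    a    d    b
      0    0    0    0    0    0
  a   0    0    0    1    1    1
  c   0    0    0    1    1    1
  c   0    0    0    1    1    1
  a   0    0    0    1    1    1
LCS length = dp[4][5] = 1

1


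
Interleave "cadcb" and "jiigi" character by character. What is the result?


Interleaving "cadcb" and "jiigi":
  Position 0: 'c' from first, 'j' from second => "cj"
  Position 1: 'a' from first, 'i' from second => "ai"
  Position 2: 'd' from first, 'i' from second => "di"
  Position 3: 'c' from first, 'g' from second => "cg"
  Position 4: 'b' from first, 'i' from second => "bi"
Result: cjaidicgbi

cjaidicgbi


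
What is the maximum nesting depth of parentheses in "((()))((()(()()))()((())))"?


Input: "((()))((()(()()))()((())))"
Tracking depth:
  Position 0 '(': depth becomes 1
  Position 1 '(': depth becomes 2
  Position 2 '(': depth becomes 3
  Position 3 ')': depth becomes 2
  Position 4 ')': depth becomes 1
  Position 5 ')': depth becomes 0
  Position 6 '(': depth becomes 1
  Position 7 '(': depth becomes 2
  Position 8 '(': depth becomes 3
  Position 9 ')': depth becomes 2
  Position 10 '(': depth becomes 3
  Position 11 '(': depth becomes 4
  Position 12 ')': depth becomes 3
  Position 13 '(': depth becomes 4
  Position 14 ')': depth becomes 3
  Position 15 ')': depth becomes 2
  Position 16 ')': depth becomes 1
  Position 17 '(': depth becomes 2
  Position 18 ')': depth becomes 1
  Position 19 '(': depth becomes 2
  Position 20 '(': depth becomes 3
  Position 21 '(': depth becomes 4
  Position 22 ')': depth becomes 3
  Position 23 ')': depth becomes 2
  Position 24 ')': depth becomes 1
  Position 25 ')': depth becomes 0
Maximum depth reached: 4

4


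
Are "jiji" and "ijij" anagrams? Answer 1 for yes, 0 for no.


Strings: "jiji", "ijij"
Sorted first:  iijj
Sorted second: iijj
Sorted forms match => anagrams

1


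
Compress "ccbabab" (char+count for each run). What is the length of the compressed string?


Input: ccbabab
Runs:
  'c' x 2 => "c2"
  'b' x 1 => "b1"
  'a' x 1 => "a1"
  'b' x 1 => "b1"
  'a' x 1 => "a1"
  'b' x 1 => "b1"
Compressed: "c2b1a1b1a1b1"
Compressed length: 12

12


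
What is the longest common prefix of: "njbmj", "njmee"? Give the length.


Words: njbmj, njmee
  Position 0: all 'n' => match
  Position 1: all 'j' => match
  Position 2: ('b', 'm') => mismatch, stop
LCP = "nj" (length 2)

2


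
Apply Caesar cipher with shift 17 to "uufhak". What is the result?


Caesar cipher: shift "uufhak" by 17
  'u' (pos 20) + 17 = pos 11 = 'l'
  'u' (pos 20) + 17 = pos 11 = 'l'
  'f' (pos 5) + 17 = pos 22 = 'w'
  'h' (pos 7) + 17 = pos 24 = 'y'
  'a' (pos 0) + 17 = pos 17 = 'r'
  'k' (pos 10) + 17 = pos 1 = 'b'
Result: llwyrb

llwyrb


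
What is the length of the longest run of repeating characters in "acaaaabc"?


Input: "acaaaabc"
Scanning for longest run:
  Position 1 ('c'): new char, reset run to 1
  Position 2 ('a'): new char, reset run to 1
  Position 3 ('a'): continues run of 'a', length=2
  Position 4 ('a'): continues run of 'a', length=3
  Position 5 ('a'): continues run of 'a', length=4
  Position 6 ('b'): new char, reset run to 1
  Position 7 ('c'): new char, reset run to 1
Longest run: 'a' with length 4

4


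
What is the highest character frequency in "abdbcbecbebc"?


Input: abdbcbecbebc
Character counts:
  'a': 1
  'b': 5
  'c': 3
  'd': 1
  'e': 2
Maximum frequency: 5

5


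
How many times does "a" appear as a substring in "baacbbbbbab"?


Searching for "a" in "baacbbbbbab"
Scanning each position:
  Position 0: "b" => no
  Position 1: "a" => MATCH
  Position 2: "a" => MATCH
  Position 3: "c" => no
  Position 4: "b" => no
  Position 5: "b" => no
  Position 6: "b" => no
  Position 7: "b" => no
  Position 8: "b" => no
  Position 9: "a" => MATCH
  Position 10: "b" => no
Total occurrences: 3

3


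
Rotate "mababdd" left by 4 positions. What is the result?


Input: "mababdd", rotate left by 4
First 4 characters: "maba"
Remaining characters: "bdd"
Concatenate remaining + first: "bdd" + "maba" = "bddmaba"

bddmaba


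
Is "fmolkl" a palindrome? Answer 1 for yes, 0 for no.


Input: fmolkl
Reversed: lklomf
  Compare pos 0 ('f') with pos 5 ('l'): MISMATCH
  Compare pos 1 ('m') with pos 4 ('k'): MISMATCH
  Compare pos 2 ('o') with pos 3 ('l'): MISMATCH
Result: not a palindrome

0


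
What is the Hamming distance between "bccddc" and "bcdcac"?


Comparing "bccddc" and "bcdcac" position by position:
  Position 0: 'b' vs 'b' => same
  Position 1: 'c' vs 'c' => same
  Position 2: 'c' vs 'd' => differ
  Position 3: 'd' vs 'c' => differ
  Position 4: 'd' vs 'a' => differ
  Position 5: 'c' vs 'c' => same
Total differences (Hamming distance): 3

3


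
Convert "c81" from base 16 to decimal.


Input: "c81" in base 16
Positional expansion:
  Digit 'c' (value 12) x 16^2 = 3072
  Digit '8' (value 8) x 16^1 = 128
  Digit '1' (value 1) x 16^0 = 1
Sum = 3201

3201


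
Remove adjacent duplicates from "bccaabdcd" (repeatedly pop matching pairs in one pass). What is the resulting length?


Input: bccaabdcd
Stack-based adjacent duplicate removal:
  Read 'b': push. Stack: b
  Read 'c': push. Stack: bc
  Read 'c': matches stack top 'c' => pop. Stack: b
  Read 'a': push. Stack: ba
  Read 'a': matches stack top 'a' => pop. Stack: b
  Read 'b': matches stack top 'b' => pop. Stack: (empty)
  Read 'd': push. Stack: d
  Read 'c': push. Stack: dc
  Read 'd': push. Stack: dcd
Final stack: "dcd" (length 3)

3


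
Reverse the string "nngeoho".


Input: nngeoho
Reading characters right to left:
  Position 6: 'o'
  Position 5: 'h'
  Position 4: 'o'
  Position 3: 'e'
  Position 2: 'g'
  Position 1: 'n'
  Position 0: 'n'
Reversed: ohoegnn

ohoegnn


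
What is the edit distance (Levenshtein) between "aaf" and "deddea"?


Computing edit distance: "aaf" -> "deddea"
DP table:
           d    e    d    d    e    a
      0    1    2    3    4    5    6
  a   1    1    2    3    4    5    5
  a   2    2    2    3    4    5    5
  f   3    3    3    3    4    5    6
Edit distance = dp[3][6] = 6

6


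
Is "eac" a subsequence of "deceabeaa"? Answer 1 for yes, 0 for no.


Check if "eac" is a subsequence of "deceabeaa"
Greedy scan:
  Position 0 ('d'): no match needed
  Position 1 ('e'): matches sub[0] = 'e'
  Position 2 ('c'): no match needed
  Position 3 ('e'): no match needed
  Position 4 ('a'): matches sub[1] = 'a'
  Position 5 ('b'): no match needed
  Position 6 ('e'): no match needed
  Position 7 ('a'): no match needed
  Position 8 ('a'): no match needed
Only matched 2/3 characters => not a subsequence

0


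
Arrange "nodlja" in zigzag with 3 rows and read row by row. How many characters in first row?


Zigzag "nodlja" into 3 rows:
Placing characters:
  'n' => row 0
  'o' => row 1
  'd' => row 2
  'l' => row 1
  'j' => row 0
  'a' => row 1
Rows:
  Row 0: "nj"
  Row 1: "ola"
  Row 2: "d"
First row length: 2

2


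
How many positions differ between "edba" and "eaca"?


Comparing "edba" and "eaca" position by position:
  Position 0: 'e' vs 'e' => same
  Position 1: 'd' vs 'a' => DIFFER
  Position 2: 'b' vs 'c' => DIFFER
  Position 3: 'a' vs 'a' => same
Positions that differ: 2

2


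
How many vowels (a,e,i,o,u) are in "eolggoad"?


Input: eolggoad
Checking each character:
  'e' at position 0: vowel (running total: 1)
  'o' at position 1: vowel (running total: 2)
  'l' at position 2: consonant
  'g' at position 3: consonant
  'g' at position 4: consonant
  'o' at position 5: vowel (running total: 3)
  'a' at position 6: vowel (running total: 4)
  'd' at position 7: consonant
Total vowels: 4

4


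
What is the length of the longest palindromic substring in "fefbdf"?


Input: "fefbdf"
Checking substrings for palindromes:
  [0:3] "fef" (len 3) => palindrome
Longest palindromic substring: "fef" with length 3

3


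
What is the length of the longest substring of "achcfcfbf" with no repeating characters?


Input: "achcfcfbf"
Sliding window (track last position of each char):
  Position 0 ('a'): window [0,0] length 1 -- new best
  Position 1 ('c'): window [0,1] length 2 -- new best
  Position 2 ('h'): window [0,2] length 3 -- new best
  Position 3 ('c'): repeat (last at 1), move window start to 2
  Position 3 ('c'): window [2,3] length 2
  Position 4 ('f'): window [2,4] length 3
  Position 5 ('c'): repeat (last at 3), move window start to 4
  Position 5 ('c'): window [4,5] length 2
  Position 6 ('f'): repeat (last at 4), move window start to 5
  Position 6 ('f'): window [5,6] length 2
  Position 7 ('b'): window [5,7] length 3
  Position 8 ('f'): repeat (last at 6), move window start to 7
  Position 8 ('f'): window [7,8] length 2
Longest substring with no repeats: "ach" with length 3

3


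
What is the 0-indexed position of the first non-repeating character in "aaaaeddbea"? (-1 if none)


Input: aaaaeddbea
Character frequencies:
  'a': 5
  'b': 1
  'd': 2
  'e': 2
Scanning left to right for freq == 1:
  Position 0 ('a'): freq=5, skip
  Position 1 ('a'): freq=5, skip
  Position 2 ('a'): freq=5, skip
  Position 3 ('a'): freq=5, skip
  Position 4 ('e'): freq=2, skip
  Position 5 ('d'): freq=2, skip
  Position 6 ('d'): freq=2, skip
  Position 7 ('b'): unique! => answer = 7

7


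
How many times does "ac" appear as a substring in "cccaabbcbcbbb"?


Searching for "ac" in "cccaabbcbcbbb"
Scanning each position:
  Position 0: "cc" => no
  Position 1: "cc" => no
  Position 2: "ca" => no
  Position 3: "aa" => no
  Position 4: "ab" => no
  Position 5: "bb" => no
  Position 6: "bc" => no
  Position 7: "cb" => no
  Position 8: "bc" => no
  Position 9: "cb" => no
  Position 10: "bb" => no
  Position 11: "bb" => no
Total occurrences: 0

0


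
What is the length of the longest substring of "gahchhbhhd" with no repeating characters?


Input: "gahchhbhhd"
Sliding window (track last position of each char):
  Position 0 ('g'): window [0,0] length 1 -- new best
  Position 1 ('a'): window [0,1] length 2 -- new best
  Position 2 ('h'): window [0,2] length 3 -- new best
  Position 3 ('c'): window [0,3] length 4 -- new best
  Position 4 ('h'): repeat (last at 2), move window start to 3
  Position 4 ('h'): window [3,4] length 2
  Position 5 ('h'): repeat (last at 4), move window start to 5
  Position 5 ('h'): window [5,5] length 1
  Position 6 ('b'): window [5,6] length 2
  Position 7 ('h'): repeat (last at 5), move window start to 6
  Position 7 ('h'): window [6,7] length 2
  Position 8 ('h'): repeat (last at 7), move window start to 8
  Position 8 ('h'): window [8,8] length 1
  Position 9 ('d'): window [8,9] length 2
Longest substring with no repeats: "gahc" with length 4

4


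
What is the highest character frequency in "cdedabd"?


Input: cdedabd
Character counts:
  'a': 1
  'b': 1
  'c': 1
  'd': 3
  'e': 1
Maximum frequency: 3

3


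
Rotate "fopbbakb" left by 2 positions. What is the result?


Input: "fopbbakb", rotate left by 2
First 2 characters: "fo"
Remaining characters: "pbbakb"
Concatenate remaining + first: "pbbakb" + "fo" = "pbbakbfo"

pbbakbfo


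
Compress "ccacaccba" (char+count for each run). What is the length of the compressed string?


Input: ccacaccba
Runs:
  'c' x 2 => "c2"
  'a' x 1 => "a1"
  'c' x 1 => "c1"
  'a' x 1 => "a1"
  'c' x 2 => "c2"
  'b' x 1 => "b1"
  'a' x 1 => "a1"
Compressed: "c2a1c1a1c2b1a1"
Compressed length: 14

14


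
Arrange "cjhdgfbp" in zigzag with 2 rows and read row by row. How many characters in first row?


Zigzag "cjhdgfbp" into 2 rows:
Placing characters:
  'c' => row 0
  'j' => row 1
  'h' => row 0
  'd' => row 1
  'g' => row 0
  'f' => row 1
  'b' => row 0
  'p' => row 1
Rows:
  Row 0: "chgb"
  Row 1: "jdfp"
First row length: 4

4


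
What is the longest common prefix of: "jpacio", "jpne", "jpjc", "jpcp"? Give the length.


Words: jpacio, jpne, jpjc, jpcp
  Position 0: all 'j' => match
  Position 1: all 'p' => match
  Position 2: ('a', 'n', 'j', 'c') => mismatch, stop
LCP = "jp" (length 2)

2


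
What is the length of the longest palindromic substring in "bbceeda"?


Input: "bbceeda"
Checking substrings for palindromes:
  [0:2] "bb" (len 2) => palindrome
  [3:5] "ee" (len 2) => palindrome
Longest palindromic substring: "bb" with length 2

2


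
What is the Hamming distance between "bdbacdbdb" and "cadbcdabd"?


Comparing "bdbacdbdb" and "cadbcdabd" position by position:
  Position 0: 'b' vs 'c' => differ
  Position 1: 'd' vs 'a' => differ
  Position 2: 'b' vs 'd' => differ
  Position 3: 'a' vs 'b' => differ
  Position 4: 'c' vs 'c' => same
  Position 5: 'd' vs 'd' => same
  Position 6: 'b' vs 'a' => differ
  Position 7: 'd' vs 'b' => differ
  Position 8: 'b' vs 'd' => differ
Total differences (Hamming distance): 7

7


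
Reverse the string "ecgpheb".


Input: ecgpheb
Reading characters right to left:
  Position 6: 'b'
  Position 5: 'e'
  Position 4: 'h'
  Position 3: 'p'
  Position 2: 'g'
  Position 1: 'c'
  Position 0: 'e'
Reversed: behpgce

behpgce


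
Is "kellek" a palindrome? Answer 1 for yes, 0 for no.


Input: kellek
Reversed: kellek
  Compare pos 0 ('k') with pos 5 ('k'): match
  Compare pos 1 ('e') with pos 4 ('e'): match
  Compare pos 2 ('l') with pos 3 ('l'): match
Result: palindrome

1


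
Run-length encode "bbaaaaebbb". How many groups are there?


Input: bbaaaaebbb
Scanning for consecutive runs:
  Group 1: 'b' x 2 (positions 0-1)
  Group 2: 'a' x 4 (positions 2-5)
  Group 3: 'e' x 1 (positions 6-6)
  Group 4: 'b' x 3 (positions 7-9)
Total groups: 4

4


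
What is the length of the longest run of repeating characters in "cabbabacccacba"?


Input: "cabbabacccacba"
Scanning for longest run:
  Position 1 ('a'): new char, reset run to 1
  Position 2 ('b'): new char, reset run to 1
  Position 3 ('b'): continues run of 'b', length=2
  Position 4 ('a'): new char, reset run to 1
  Position 5 ('b'): new char, reset run to 1
  Position 6 ('a'): new char, reset run to 1
  Position 7 ('c'): new char, reset run to 1
  Position 8 ('c'): continues run of 'c', length=2
  Position 9 ('c'): continues run of 'c', length=3
  Position 10 ('a'): new char, reset run to 1
  Position 11 ('c'): new char, reset run to 1
  Position 12 ('b'): new char, reset run to 1
  Position 13 ('a'): new char, reset run to 1
Longest run: 'c' with length 3

3


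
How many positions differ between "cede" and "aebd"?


Comparing "cede" and "aebd" position by position:
  Position 0: 'c' vs 'a' => DIFFER
  Position 1: 'e' vs 'e' => same
  Position 2: 'd' vs 'b' => DIFFER
  Position 3: 'e' vs 'd' => DIFFER
Positions that differ: 3

3


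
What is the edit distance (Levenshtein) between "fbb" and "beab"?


Computing edit distance: "fbb" -> "beab"
DP table:
           b    e    a    b
      0    1    2    3    4
  f   1    1    2    3    4
  b   2    1    2    3    3
  b   3    2    2    3    3
Edit distance = dp[3][4] = 3

3


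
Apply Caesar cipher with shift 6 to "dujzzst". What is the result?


Caesar cipher: shift "dujzzst" by 6
  'd' (pos 3) + 6 = pos 9 = 'j'
  'u' (pos 20) + 6 = pos 0 = 'a'
  'j' (pos 9) + 6 = pos 15 = 'p'
  'z' (pos 25) + 6 = pos 5 = 'f'
  'z' (pos 25) + 6 = pos 5 = 'f'
  's' (pos 18) + 6 = pos 24 = 'y'
  't' (pos 19) + 6 = pos 25 = 'z'
Result: japffyz

japffyz


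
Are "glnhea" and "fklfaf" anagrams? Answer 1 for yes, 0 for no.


Strings: "glnhea", "fklfaf"
Sorted first:  aeghln
Sorted second: afffkl
Differ at position 1: 'e' vs 'f' => not anagrams

0


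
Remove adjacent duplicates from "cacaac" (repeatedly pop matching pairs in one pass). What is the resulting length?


Input: cacaac
Stack-based adjacent duplicate removal:
  Read 'c': push. Stack: c
  Read 'a': push. Stack: ca
  Read 'c': push. Stack: cac
  Read 'a': push. Stack: caca
  Read 'a': matches stack top 'a' => pop. Stack: cac
  Read 'c': matches stack top 'c' => pop. Stack: ca
Final stack: "ca" (length 2)

2


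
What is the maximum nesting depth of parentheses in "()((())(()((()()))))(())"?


Input: "()((())(()((()()))))(())"
Tracking depth:
  Position 0 '(': depth becomes 1
  Position 1 ')': depth becomes 0
  Position 2 '(': depth becomes 1
  Position 3 '(': depth becomes 2
  Position 4 '(': depth becomes 3
  Position 5 ')': depth becomes 2
  Position 6 ')': depth becomes 1
  Position 7 '(': depth becomes 2
  Position 8 '(': depth becomes 3
  Position 9 ')': depth becomes 2
  Position 10 '(': depth becomes 3
  Position 11 '(': depth becomes 4
  Position 12 '(': depth becomes 5
  Position 13 ')': depth becomes 4
  Position 14 '(': depth becomes 5
  Position 15 ')': depth becomes 4
  Position 16 ')': depth becomes 3
  Position 17 ')': depth becomes 2
  Position 18 ')': depth becomes 1
  Position 19 ')': depth becomes 0
  Position 20 '(': depth becomes 1
  Position 21 '(': depth becomes 2
  Position 22 ')': depth becomes 1
  Position 23 ')': depth becomes 0
Maximum depth reached: 5

5


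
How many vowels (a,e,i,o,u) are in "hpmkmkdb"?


Input: hpmkmkdb
Checking each character:
  'h' at position 0: consonant
  'p' at position 1: consonant
  'm' at position 2: consonant
  'k' at position 3: consonant
  'm' at position 4: consonant
  'k' at position 5: consonant
  'd' at position 6: consonant
  'b' at position 7: consonant
Total vowels: 0

0


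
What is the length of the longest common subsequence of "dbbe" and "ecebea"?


LCS of "dbbe" and "ecebea"
DP table:
           e    c    e    b    e    a
      0    0    0    0    0    0    0
  d   0    0    0    0    0    0    0
  b   0    0    0    0    1    1    1
  b   0    0    0    0    1    1    1
  e   0    1    1    1    1    2    2
LCS length = dp[4][6] = 2

2


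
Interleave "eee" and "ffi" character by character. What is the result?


Interleaving "eee" and "ffi":
  Position 0: 'e' from first, 'f' from second => "ef"
  Position 1: 'e' from first, 'f' from second => "ef"
  Position 2: 'e' from first, 'i' from second => "ei"
Result: efefei

efefei


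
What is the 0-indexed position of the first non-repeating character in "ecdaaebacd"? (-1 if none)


Input: ecdaaebacd
Character frequencies:
  'a': 3
  'b': 1
  'c': 2
  'd': 2
  'e': 2
Scanning left to right for freq == 1:
  Position 0 ('e'): freq=2, skip
  Position 1 ('c'): freq=2, skip
  Position 2 ('d'): freq=2, skip
  Position 3 ('a'): freq=3, skip
  Position 4 ('a'): freq=3, skip
  Position 5 ('e'): freq=2, skip
  Position 6 ('b'): unique! => answer = 6

6


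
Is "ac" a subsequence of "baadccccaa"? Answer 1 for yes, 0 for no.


Check if "ac" is a subsequence of "baadccccaa"
Greedy scan:
  Position 0 ('b'): no match needed
  Position 1 ('a'): matches sub[0] = 'a'
  Position 2 ('a'): no match needed
  Position 3 ('d'): no match needed
  Position 4 ('c'): matches sub[1] = 'c'
  Position 5 ('c'): no match needed
  Position 6 ('c'): no match needed
  Position 7 ('c'): no match needed
  Position 8 ('a'): no match needed
  Position 9 ('a'): no match needed
All 2 characters matched => is a subsequence

1


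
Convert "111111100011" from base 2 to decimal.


Input: "111111100011" in base 2
Positional expansion:
  Digit '1' (value 1) x 2^11 = 2048
  Digit '1' (value 1) x 2^10 = 1024
  Digit '1' (value 1) x 2^9 = 512
  Digit '1' (value 1) x 2^8 = 256
  Digit '1' (value 1) x 2^7 = 128
  Digit '1' (value 1) x 2^6 = 64
  Digit '1' (value 1) x 2^5 = 32
  Digit '0' (value 0) x 2^4 = 0
  Digit '0' (value 0) x 2^3 = 0
  Digit '0' (value 0) x 2^2 = 0
  Digit '1' (value 1) x 2^1 = 2
  Digit '1' (value 1) x 2^0 = 1
Sum = 4067

4067


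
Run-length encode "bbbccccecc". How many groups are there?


Input: bbbccccecc
Scanning for consecutive runs:
  Group 1: 'b' x 3 (positions 0-2)
  Group 2: 'c' x 4 (positions 3-6)
  Group 3: 'e' x 1 (positions 7-7)
  Group 4: 'c' x 2 (positions 8-9)
Total groups: 4

4


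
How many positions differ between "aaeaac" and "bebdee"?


Comparing "aaeaac" and "bebdee" position by position:
  Position 0: 'a' vs 'b' => DIFFER
  Position 1: 'a' vs 'e' => DIFFER
  Position 2: 'e' vs 'b' => DIFFER
  Position 3: 'a' vs 'd' => DIFFER
  Position 4: 'a' vs 'e' => DIFFER
  Position 5: 'c' vs 'e' => DIFFER
Positions that differ: 6

6


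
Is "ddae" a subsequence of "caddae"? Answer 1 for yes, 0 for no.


Check if "ddae" is a subsequence of "caddae"
Greedy scan:
  Position 0 ('c'): no match needed
  Position 1 ('a'): no match needed
  Position 2 ('d'): matches sub[0] = 'd'
  Position 3 ('d'): matches sub[1] = 'd'
  Position 4 ('a'): matches sub[2] = 'a'
  Position 5 ('e'): matches sub[3] = 'e'
All 4 characters matched => is a subsequence

1


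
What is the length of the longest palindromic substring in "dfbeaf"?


Input: "dfbeaf"
Checking substrings for palindromes:
  No multi-char palindromic substrings found
Longest palindromic substring: "d" with length 1

1


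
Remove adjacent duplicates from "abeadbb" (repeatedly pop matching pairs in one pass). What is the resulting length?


Input: abeadbb
Stack-based adjacent duplicate removal:
  Read 'a': push. Stack: a
  Read 'b': push. Stack: ab
  Read 'e': push. Stack: abe
  Read 'a': push. Stack: abea
  Read 'd': push. Stack: abead
  Read 'b': push. Stack: abeadb
  Read 'b': matches stack top 'b' => pop. Stack: abead
Final stack: "abead" (length 5)

5
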